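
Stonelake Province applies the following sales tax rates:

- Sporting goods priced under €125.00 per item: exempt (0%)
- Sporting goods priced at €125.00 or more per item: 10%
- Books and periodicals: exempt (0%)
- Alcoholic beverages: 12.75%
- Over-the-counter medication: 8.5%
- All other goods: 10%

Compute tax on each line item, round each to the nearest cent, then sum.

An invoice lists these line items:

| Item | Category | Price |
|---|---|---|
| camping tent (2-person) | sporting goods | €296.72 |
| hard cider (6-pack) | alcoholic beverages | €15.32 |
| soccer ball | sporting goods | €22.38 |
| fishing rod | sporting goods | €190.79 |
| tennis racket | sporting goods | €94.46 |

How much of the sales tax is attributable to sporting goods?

€48.75

Camping tent (2-person) €296.72: sporting goods, €125.00 or more → 10% → €29.67
Soccer ball €22.38: sporting goods, under €125.00 → 0% → €0.00
Fishing rod €190.79: sporting goods, €125.00 or more → 10% → €19.08
Tennis racket €94.46: sporting goods, under €125.00 → 0% → €0.00
Tax on sporting goods = €29.67 + €0.00 + €19.08 + €0.00 = €48.75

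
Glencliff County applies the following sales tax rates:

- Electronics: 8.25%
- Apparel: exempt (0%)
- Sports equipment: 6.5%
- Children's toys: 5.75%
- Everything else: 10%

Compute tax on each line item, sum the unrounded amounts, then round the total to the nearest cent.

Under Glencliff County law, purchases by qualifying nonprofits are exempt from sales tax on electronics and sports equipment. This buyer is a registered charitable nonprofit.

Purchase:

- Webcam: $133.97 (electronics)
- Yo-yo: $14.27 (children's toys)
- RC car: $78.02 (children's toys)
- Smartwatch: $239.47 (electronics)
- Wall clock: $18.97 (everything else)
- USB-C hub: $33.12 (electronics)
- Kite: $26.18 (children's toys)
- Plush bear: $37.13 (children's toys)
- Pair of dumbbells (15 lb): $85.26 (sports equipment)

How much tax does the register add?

$10.84

Webcam $133.97: electronics, buyer-exempt → 0% → $0.00
Yo-yo $14.27: children's toys → 5.75% → $0.820525
RC car $78.02: children's toys → 5.75% → $4.48615
Smartwatch $239.47: electronics, buyer-exempt → 0% → $0.00
Wall clock $18.97: everything else → 10% → $1.897
USB-C hub $33.12: electronics, buyer-exempt → 0% → $0.00
Kite $26.18: children's toys → 5.75% → $1.50535
Plush bear $37.13: children's toys → 5.75% → $2.134975
Pair of dumbbells (15 lb) $85.26: sports equipment, buyer-exempt → 0% → $0.00
Unrounded tax sum = $10.844 → $10.84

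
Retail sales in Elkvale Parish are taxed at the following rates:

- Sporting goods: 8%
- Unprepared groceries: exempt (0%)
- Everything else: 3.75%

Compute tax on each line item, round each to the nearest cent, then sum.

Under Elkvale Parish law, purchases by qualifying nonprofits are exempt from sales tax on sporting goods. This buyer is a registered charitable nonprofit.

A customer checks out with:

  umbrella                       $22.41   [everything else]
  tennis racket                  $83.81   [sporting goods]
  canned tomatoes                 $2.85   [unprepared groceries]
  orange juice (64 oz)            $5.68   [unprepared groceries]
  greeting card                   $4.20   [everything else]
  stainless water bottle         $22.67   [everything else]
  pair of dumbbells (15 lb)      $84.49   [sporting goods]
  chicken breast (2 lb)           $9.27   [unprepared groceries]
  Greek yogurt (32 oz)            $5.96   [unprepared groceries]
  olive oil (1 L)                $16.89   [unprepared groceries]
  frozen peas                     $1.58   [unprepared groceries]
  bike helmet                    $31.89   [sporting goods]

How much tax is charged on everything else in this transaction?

$1.85

Umbrella $22.41: everything else → 3.75% → $0.84
Greeting card $4.20: everything else → 3.75% → $0.16
Stainless water bottle $22.67: everything else → 3.75% → $0.85
Tax on everything else = $0.84 + $0.16 + $0.85 = $1.85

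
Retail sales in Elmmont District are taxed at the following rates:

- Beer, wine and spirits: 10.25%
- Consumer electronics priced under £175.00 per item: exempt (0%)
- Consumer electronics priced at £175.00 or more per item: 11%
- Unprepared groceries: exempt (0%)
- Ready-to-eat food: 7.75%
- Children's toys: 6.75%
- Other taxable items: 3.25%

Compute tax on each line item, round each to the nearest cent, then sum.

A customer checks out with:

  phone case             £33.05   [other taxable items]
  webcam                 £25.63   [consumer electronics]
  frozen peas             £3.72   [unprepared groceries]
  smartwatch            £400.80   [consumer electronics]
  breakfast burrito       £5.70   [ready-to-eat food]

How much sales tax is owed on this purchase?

£45.60

Phone case £33.05: other taxable items → 3.25% → £1.07
Webcam £25.63: consumer electronics, under £175.00 → 0% → £0.00
Frozen peas £3.72: unprepared groceries → 0% → £0.00
Smartwatch £400.80: consumer electronics, £175.00 or more → 11% → £44.09
Breakfast burrito £5.70: ready-to-eat food → 7.75% → £0.44
Total tax = £1.07 + £44.09 + £0.44 = £45.60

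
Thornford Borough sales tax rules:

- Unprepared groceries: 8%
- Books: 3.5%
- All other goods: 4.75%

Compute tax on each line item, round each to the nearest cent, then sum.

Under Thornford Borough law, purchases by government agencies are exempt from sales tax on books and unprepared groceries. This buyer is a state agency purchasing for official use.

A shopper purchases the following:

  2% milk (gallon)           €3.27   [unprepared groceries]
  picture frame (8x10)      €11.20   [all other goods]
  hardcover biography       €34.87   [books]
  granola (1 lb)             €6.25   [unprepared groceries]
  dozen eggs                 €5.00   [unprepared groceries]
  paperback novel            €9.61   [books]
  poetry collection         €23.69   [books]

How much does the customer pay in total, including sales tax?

2% milk (gallon) €3.27: unprepared groceries, buyer-exempt → 0% → €0.00
Picture frame (8x10) €11.20: all other goods → 4.75% → €0.53
Hardcover biography €34.87: books, buyer-exempt → 0% → €0.00
Granola (1 lb) €6.25: unprepared groceries, buyer-exempt → 0% → €0.00
Dozen eggs €5.00: unprepared groceries, buyer-exempt → 0% → €0.00
Paperback novel €9.61: books, buyer-exempt → 0% → €0.00
Poetry collection €23.69: books, buyer-exempt → 0% → €0.00
Subtotal = €93.89; tax = €0.53; total due = €94.42

€94.42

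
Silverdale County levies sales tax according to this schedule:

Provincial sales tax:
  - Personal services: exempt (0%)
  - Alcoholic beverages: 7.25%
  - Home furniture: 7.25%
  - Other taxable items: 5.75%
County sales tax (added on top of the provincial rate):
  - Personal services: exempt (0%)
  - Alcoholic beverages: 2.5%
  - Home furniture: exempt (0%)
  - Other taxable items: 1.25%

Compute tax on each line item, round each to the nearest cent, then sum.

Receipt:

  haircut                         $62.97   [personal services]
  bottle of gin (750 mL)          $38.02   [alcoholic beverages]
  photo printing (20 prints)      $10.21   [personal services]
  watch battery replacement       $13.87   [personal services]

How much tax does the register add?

$3.71

Haircut $62.97: personal services → 0% + 0% county = 0% → $0.00
Bottle of gin (750 mL) $38.02: alcoholic beverages → 7.25% + 2.5% county = 9.75% → $3.71
Photo printing (20 prints) $10.21: personal services → 0% + 0% county = 0% → $0.00
Watch battery replacement $13.87: personal services → 0% + 0% county = 0% → $0.00
Total tax = $3.71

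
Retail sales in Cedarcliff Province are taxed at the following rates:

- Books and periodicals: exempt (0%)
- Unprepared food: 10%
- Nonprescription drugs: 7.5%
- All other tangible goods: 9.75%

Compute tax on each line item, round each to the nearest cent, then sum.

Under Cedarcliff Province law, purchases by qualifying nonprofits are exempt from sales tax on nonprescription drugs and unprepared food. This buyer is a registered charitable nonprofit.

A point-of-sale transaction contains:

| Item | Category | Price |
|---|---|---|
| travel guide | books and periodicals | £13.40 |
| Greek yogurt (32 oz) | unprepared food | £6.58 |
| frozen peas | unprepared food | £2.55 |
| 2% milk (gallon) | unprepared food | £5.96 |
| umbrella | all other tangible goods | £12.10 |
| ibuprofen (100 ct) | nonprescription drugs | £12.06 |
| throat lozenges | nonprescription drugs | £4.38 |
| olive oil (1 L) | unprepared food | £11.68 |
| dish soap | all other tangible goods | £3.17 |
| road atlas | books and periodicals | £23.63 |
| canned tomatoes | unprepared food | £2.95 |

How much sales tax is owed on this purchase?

Travel guide £13.40: books and periodicals → 0% → £0.00
Greek yogurt (32 oz) £6.58: unprepared food, buyer-exempt → 0% → £0.00
Frozen peas £2.55: unprepared food, buyer-exempt → 0% → £0.00
2% milk (gallon) £5.96: unprepared food, buyer-exempt → 0% → £0.00
Umbrella £12.10: all other tangible goods → 9.75% → £1.18
Ibuprofen (100 ct) £12.06: nonprescription drugs, buyer-exempt → 0% → £0.00
Throat lozenges £4.38: nonprescription drugs, buyer-exempt → 0% → £0.00
Olive oil (1 L) £11.68: unprepared food, buyer-exempt → 0% → £0.00
Dish soap £3.17: all other tangible goods → 9.75% → £0.31
Road atlas £23.63: books and periodicals → 0% → £0.00
Canned tomatoes £2.95: unprepared food, buyer-exempt → 0% → £0.00
Total tax = £1.18 + £0.31 = £1.49

£1.49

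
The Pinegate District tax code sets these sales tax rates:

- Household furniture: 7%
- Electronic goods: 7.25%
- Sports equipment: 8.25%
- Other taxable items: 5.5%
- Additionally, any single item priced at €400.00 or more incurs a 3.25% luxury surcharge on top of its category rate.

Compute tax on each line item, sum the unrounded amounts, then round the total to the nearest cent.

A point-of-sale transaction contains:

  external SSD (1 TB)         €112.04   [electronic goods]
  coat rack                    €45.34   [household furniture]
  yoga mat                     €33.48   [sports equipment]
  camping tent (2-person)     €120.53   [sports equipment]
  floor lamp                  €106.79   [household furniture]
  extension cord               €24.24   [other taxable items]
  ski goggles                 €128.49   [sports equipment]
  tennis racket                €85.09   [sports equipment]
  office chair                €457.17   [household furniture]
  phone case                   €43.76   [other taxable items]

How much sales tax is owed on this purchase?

€99.70

External SSD (1 TB) €112.04: electronic goods → 7.25% → €8.1229
Coat rack €45.34: household furniture → 7% → €3.1738
Yoga mat €33.48: sports equipment → 8.25% → €2.7621
Camping tent (2-person) €120.53: sports equipment → 8.25% → €9.943725
Floor lamp €106.79: household furniture → 7% → €7.4753
Extension cord €24.24: other taxable items → 5.5% → €1.3332
Ski goggles €128.49: sports equipment → 8.25% → €10.600425
Tennis racket €85.09: sports equipment → 8.25% → €7.019925
Office chair €457.17: household furniture → 7% + 3.25% surcharge = 10.25% → €46.859925
Phone case €43.76: other taxable items → 5.5% → €2.4068
Unrounded tax sum = €99.6981 → €99.70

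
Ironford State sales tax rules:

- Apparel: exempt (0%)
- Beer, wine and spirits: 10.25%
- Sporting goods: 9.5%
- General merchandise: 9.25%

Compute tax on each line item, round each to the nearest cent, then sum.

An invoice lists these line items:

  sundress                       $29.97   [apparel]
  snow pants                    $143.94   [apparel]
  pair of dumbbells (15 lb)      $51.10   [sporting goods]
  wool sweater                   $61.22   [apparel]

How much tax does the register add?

$4.85

Sundress $29.97: apparel → 0% → $0.00
Snow pants $143.94: apparel → 0% → $0.00
Pair of dumbbells (15 lb) $51.10: sporting goods → 9.5% → $4.85
Wool sweater $61.22: apparel → 0% → $0.00
Total tax = $4.85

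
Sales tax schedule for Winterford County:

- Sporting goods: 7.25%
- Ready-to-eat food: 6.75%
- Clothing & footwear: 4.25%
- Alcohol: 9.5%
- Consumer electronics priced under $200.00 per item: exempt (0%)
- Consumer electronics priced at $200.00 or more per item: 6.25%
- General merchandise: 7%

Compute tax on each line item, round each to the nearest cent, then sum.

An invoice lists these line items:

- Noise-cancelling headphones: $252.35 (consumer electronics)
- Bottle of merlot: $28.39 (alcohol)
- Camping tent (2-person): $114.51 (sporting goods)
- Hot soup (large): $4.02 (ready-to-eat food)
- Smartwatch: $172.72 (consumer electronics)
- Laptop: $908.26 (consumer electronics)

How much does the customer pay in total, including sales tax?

$1564.06

Noise-cancelling headphones $252.35: consumer electronics, $200.00 or more → 6.25% → $15.77
Bottle of merlot $28.39: alcohol → 9.5% → $2.70
Camping tent (2-person) $114.51: sporting goods → 7.25% → $8.30
Hot soup (large) $4.02: ready-to-eat food → 6.75% → $0.27
Smartwatch $172.72: consumer electronics, under $200.00 → 0% → $0.00
Laptop $908.26: consumer electronics, $200.00 or more → 6.25% → $56.77
Subtotal = $1480.25; tax = $83.81; total due = $1564.06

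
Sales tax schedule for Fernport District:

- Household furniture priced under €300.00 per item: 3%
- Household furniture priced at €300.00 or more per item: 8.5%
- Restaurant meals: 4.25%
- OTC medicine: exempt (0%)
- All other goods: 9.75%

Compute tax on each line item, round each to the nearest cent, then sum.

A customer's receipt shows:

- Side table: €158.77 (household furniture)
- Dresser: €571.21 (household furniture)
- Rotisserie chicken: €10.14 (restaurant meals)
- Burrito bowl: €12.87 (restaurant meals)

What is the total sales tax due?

€54.29

Side table €158.77: household furniture, under €300.00 → 3% → €4.76
Dresser €571.21: household furniture, €300.00 or more → 8.5% → €48.55
Rotisserie chicken €10.14: restaurant meals → 4.25% → €0.43
Burrito bowl €12.87: restaurant meals → 4.25% → €0.55
Total tax = €4.76 + €48.55 + €0.43 + €0.55 = €54.29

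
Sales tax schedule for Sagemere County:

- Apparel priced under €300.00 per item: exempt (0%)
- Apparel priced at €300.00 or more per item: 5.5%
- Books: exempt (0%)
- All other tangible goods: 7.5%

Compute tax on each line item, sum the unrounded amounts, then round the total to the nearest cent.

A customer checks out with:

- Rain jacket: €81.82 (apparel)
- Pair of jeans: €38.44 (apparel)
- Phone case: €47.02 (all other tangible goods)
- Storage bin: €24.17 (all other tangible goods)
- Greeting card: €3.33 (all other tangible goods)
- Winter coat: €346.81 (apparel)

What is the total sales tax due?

Rain jacket €81.82: apparel, under €300.00 → 0% → €0.00
Pair of jeans €38.44: apparel, under €300.00 → 0% → €0.00
Phone case €47.02: all other tangible goods → 7.5% → €3.5265
Storage bin €24.17: all other tangible goods → 7.5% → €1.81275
Greeting card €3.33: all other tangible goods → 7.5% → €0.24975
Winter coat €346.81: apparel, €300.00 or more → 5.5% → €19.07455
Unrounded tax sum = €24.66355 → €24.66

€24.66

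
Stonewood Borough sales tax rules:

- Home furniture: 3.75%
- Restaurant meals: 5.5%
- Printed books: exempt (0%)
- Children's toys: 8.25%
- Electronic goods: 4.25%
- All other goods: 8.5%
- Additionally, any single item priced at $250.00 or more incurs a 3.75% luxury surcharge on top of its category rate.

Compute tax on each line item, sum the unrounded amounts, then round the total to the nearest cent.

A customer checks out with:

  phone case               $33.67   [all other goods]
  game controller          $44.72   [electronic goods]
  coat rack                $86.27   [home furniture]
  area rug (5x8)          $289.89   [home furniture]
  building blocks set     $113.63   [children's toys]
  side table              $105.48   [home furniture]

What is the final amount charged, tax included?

Phone case $33.67: all other goods → 8.5% → $2.86195
Game controller $44.72: electronic goods → 4.25% → $1.9006
Coat rack $86.27: home furniture → 3.75% → $3.235125
Area rug (5x8) $289.89: home furniture → 3.75% + 3.75% surcharge = 7.5% → $21.74175
Building blocks set $113.63: children's toys → 8.25% → $9.374475
Side table $105.48: home furniture → 3.75% → $3.9555
Subtotal = $673.66; unrounded tax = $43.0694 → $43.07; total due = $716.73

$716.73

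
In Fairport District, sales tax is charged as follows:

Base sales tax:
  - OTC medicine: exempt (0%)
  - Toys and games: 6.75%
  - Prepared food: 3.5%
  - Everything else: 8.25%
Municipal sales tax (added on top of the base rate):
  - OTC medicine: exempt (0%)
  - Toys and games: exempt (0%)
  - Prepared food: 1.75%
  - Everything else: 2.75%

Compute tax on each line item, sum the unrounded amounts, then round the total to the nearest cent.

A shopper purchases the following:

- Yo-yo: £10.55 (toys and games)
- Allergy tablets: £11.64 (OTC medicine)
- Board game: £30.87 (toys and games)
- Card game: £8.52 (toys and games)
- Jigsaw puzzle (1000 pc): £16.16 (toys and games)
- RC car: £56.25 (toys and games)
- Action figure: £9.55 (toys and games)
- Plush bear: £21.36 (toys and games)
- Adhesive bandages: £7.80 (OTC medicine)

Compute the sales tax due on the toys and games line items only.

Yo-yo £10.55: toys and games → 6.75% + 0% municipal = 6.75% → £0.712125
Board game £30.87: toys and games → 6.75% + 0% municipal = 6.75% → £2.083725
Card game £8.52: toys and games → 6.75% + 0% municipal = 6.75% → £0.5751
Jigsaw puzzle (1000 pc) £16.16: toys and games → 6.75% + 0% municipal = 6.75% → £1.0908
RC car £56.25: toys and games → 6.75% + 0% municipal = 6.75% → £3.796875
Action figure £9.55: toys and games → 6.75% + 0% municipal = 6.75% → £0.644625
Plush bear £21.36: toys and games → 6.75% + 0% municipal = 6.75% → £1.4418
Tax on toys and games: unrounded sum = £10.34505 → £10.35

£10.35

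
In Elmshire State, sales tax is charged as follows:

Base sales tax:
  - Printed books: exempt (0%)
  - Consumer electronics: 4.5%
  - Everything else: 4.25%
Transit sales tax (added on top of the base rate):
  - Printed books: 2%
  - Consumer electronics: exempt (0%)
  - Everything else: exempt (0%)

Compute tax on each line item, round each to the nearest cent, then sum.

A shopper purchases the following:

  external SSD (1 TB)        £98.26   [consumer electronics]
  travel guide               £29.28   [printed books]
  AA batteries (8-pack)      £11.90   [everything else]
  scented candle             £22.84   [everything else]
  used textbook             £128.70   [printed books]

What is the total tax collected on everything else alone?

AA batteries (8-pack) £11.90: everything else → 4.25% + 0% transit = 4.25% → £0.51
Scented candle £22.84: everything else → 4.25% + 0% transit = 4.25% → £0.97
Tax on everything else = £0.51 + £0.97 = £1.48

£1.48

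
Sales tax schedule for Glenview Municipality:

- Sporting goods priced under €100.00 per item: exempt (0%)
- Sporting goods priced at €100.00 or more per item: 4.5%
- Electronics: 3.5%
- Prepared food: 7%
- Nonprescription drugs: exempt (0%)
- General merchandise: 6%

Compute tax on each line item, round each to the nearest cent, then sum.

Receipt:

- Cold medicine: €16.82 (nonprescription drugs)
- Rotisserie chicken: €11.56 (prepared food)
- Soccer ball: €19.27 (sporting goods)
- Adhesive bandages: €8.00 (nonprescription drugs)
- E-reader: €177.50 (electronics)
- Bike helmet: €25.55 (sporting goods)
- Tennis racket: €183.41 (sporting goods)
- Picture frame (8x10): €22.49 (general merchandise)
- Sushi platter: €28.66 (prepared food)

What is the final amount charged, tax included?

Cold medicine €16.82: nonprescription drugs → 0% → €0.00
Rotisserie chicken €11.56: prepared food → 7% → €0.81
Soccer ball €19.27: sporting goods, under €100.00 → 0% → €0.00
Adhesive bandages €8.00: nonprescription drugs → 0% → €0.00
E-reader €177.50: electronics → 3.5% → €6.21
Bike helmet €25.55: sporting goods, under €100.00 → 0% → €0.00
Tennis racket €183.41: sporting goods, €100.00 or more → 4.5% → €8.25
Picture frame (8x10) €22.49: general merchandise → 6% → €1.35
Sushi platter €28.66: prepared food → 7% → €2.01
Subtotal = €493.26; tax = €18.63; total due = €511.89

€511.89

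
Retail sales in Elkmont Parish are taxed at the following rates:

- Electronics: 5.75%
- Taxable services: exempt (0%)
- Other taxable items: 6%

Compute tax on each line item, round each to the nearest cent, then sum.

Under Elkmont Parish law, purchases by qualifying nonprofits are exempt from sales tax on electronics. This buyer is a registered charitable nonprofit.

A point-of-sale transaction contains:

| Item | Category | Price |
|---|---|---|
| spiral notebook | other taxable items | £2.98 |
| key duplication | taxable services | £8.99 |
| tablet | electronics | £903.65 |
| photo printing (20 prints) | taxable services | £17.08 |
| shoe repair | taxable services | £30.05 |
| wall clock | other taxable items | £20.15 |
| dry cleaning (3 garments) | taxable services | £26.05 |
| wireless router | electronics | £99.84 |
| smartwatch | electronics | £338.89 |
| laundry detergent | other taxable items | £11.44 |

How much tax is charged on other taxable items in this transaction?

Spiral notebook £2.98: other taxable items → 6% → £0.18
Wall clock £20.15: other taxable items → 6% → £1.21
Laundry detergent £11.44: other taxable items → 6% → £0.69
Tax on other taxable items = £0.18 + £1.21 + £0.69 = £2.08

£2.08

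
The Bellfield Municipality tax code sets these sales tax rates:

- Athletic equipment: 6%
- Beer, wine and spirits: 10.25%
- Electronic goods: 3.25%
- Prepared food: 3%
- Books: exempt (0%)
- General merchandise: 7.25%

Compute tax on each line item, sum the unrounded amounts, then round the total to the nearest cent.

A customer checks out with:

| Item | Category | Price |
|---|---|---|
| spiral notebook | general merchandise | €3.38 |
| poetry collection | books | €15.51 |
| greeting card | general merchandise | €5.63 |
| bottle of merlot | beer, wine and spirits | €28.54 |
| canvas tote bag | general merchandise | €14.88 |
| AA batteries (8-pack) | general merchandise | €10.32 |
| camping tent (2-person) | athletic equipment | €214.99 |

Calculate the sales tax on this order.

Spiral notebook €3.38: general merchandise → 7.25% → €0.24505
Poetry collection €15.51: books → 0% → €0.00
Greeting card €5.63: general merchandise → 7.25% → €0.408175
Bottle of merlot €28.54: beer, wine and spirits → 10.25% → €2.92535
Canvas tote bag €14.88: general merchandise → 7.25% → €1.0788
AA batteries (8-pack) €10.32: general merchandise → 7.25% → €0.7482
Camping tent (2-person) €214.99: athletic equipment → 6% → €12.8994
Unrounded tax sum = €18.304975 → €18.30

€18.30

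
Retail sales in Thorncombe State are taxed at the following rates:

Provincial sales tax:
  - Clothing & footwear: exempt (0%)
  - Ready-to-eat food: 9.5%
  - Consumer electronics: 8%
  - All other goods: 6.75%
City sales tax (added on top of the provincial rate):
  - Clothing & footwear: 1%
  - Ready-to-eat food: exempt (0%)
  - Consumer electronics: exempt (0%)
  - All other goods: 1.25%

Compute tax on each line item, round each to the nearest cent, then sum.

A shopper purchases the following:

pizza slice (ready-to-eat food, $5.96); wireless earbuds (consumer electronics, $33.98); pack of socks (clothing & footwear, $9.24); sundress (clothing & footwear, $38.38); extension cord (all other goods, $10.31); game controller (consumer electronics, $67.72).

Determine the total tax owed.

Pizza slice $5.96: ready-to-eat food → 9.5% + 0% city = 9.5% → $0.57
Wireless earbuds $33.98: consumer electronics → 8% + 0% city = 8% → $2.72
Pack of socks $9.24: clothing & footwear → 0% + 1% city = 1% → $0.09
Sundress $38.38: clothing & footwear → 0% + 1% city = 1% → $0.38
Extension cord $10.31: all other goods → 6.75% + 1.25% city = 8% → $0.82
Game controller $67.72: consumer electronics → 8% + 0% city = 8% → $5.42
Total tax = $0.57 + $2.72 + $0.09 + $0.38 + $0.82 + $5.42 = $10.00

$10.00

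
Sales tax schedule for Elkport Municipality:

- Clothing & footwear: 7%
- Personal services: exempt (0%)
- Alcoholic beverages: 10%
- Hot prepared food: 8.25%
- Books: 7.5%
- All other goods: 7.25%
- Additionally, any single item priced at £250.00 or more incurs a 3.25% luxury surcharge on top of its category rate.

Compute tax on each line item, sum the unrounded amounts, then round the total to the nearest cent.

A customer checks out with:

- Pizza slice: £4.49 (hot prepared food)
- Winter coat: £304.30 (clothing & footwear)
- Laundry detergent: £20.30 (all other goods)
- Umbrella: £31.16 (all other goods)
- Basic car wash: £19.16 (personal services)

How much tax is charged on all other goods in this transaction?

£3.73

Laundry detergent £20.30: all other goods → 7.25% → £1.47175
Umbrella £31.16: all other goods → 7.25% → £2.2591
Tax on all other goods: unrounded sum = £3.73085 → £3.73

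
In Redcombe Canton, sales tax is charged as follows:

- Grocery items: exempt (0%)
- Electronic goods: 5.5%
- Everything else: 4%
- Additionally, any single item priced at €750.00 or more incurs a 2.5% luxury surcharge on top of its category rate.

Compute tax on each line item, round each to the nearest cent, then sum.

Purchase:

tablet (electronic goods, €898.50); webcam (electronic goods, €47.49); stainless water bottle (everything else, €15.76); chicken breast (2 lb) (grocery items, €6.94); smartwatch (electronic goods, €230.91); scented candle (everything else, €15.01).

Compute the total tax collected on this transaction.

Tablet €898.50: electronic goods → 5.5% + 2.5% surcharge = 8% → €71.88
Webcam €47.49: electronic goods → 5.5% → €2.61
Stainless water bottle €15.76: everything else → 4% → €0.63
Chicken breast (2 lb) €6.94: grocery items → 0% → €0.00
Smartwatch €230.91: electronic goods → 5.5% → €12.70
Scented candle €15.01: everything else → 4% → €0.60
Total tax = €71.88 + €2.61 + €0.63 + €12.70 + €0.60 = €88.42

€88.42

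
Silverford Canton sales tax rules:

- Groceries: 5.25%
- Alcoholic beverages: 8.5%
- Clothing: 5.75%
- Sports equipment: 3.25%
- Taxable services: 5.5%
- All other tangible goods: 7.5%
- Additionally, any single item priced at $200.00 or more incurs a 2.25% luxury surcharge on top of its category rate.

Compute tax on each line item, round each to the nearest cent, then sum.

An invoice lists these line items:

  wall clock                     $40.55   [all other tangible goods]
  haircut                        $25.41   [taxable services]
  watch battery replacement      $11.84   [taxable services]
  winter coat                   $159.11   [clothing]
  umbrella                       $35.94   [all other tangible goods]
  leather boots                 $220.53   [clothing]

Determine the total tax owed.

$34.58

Wall clock $40.55: all other tangible goods → 7.5% → $3.04
Haircut $25.41: taxable services → 5.5% → $1.40
Watch battery replacement $11.84: taxable services → 5.5% → $0.65
Winter coat $159.11: clothing → 5.75% → $9.15
Umbrella $35.94: all other tangible goods → 7.5% → $2.70
Leather boots $220.53: clothing → 5.75% + 2.25% surcharge = 8% → $17.64
Total tax = $3.04 + $1.40 + $0.65 + $9.15 + $2.70 + $17.64 = $34.58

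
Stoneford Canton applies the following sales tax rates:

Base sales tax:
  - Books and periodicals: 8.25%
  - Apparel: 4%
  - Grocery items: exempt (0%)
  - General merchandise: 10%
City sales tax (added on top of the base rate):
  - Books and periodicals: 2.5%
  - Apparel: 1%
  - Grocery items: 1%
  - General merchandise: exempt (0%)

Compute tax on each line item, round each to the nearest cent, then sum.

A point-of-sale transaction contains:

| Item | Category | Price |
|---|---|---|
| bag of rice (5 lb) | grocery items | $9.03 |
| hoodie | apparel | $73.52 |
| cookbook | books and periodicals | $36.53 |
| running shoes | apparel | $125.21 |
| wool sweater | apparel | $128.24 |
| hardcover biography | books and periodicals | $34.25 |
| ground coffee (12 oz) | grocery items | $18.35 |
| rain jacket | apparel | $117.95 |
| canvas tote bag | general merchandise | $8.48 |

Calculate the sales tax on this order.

Bag of rice (5 lb) $9.03: grocery items → 0% + 1% city = 1% → $0.09
Hoodie $73.52: apparel → 4% + 1% city = 5% → $3.68
Cookbook $36.53: books and periodicals → 8.25% + 2.5% city = 10.75% → $3.93
Running shoes $125.21: apparel → 4% + 1% city = 5% → $6.26
Wool sweater $128.24: apparel → 4% + 1% city = 5% → $6.41
Hardcover biography $34.25: books and periodicals → 8.25% + 2.5% city = 10.75% → $3.68
Ground coffee (12 oz) $18.35: grocery items → 0% + 1% city = 1% → $0.18
Rain jacket $117.95: apparel → 4% + 1% city = 5% → $5.90
Canvas tote bag $8.48: general merchandise → 10% + 0% city = 10% → $0.85
Total tax = $0.09 + $3.68 + $3.93 + $6.26 + $6.41 + $3.68 + $0.18 + $5.90 + $0.85 = $30.98

$30.98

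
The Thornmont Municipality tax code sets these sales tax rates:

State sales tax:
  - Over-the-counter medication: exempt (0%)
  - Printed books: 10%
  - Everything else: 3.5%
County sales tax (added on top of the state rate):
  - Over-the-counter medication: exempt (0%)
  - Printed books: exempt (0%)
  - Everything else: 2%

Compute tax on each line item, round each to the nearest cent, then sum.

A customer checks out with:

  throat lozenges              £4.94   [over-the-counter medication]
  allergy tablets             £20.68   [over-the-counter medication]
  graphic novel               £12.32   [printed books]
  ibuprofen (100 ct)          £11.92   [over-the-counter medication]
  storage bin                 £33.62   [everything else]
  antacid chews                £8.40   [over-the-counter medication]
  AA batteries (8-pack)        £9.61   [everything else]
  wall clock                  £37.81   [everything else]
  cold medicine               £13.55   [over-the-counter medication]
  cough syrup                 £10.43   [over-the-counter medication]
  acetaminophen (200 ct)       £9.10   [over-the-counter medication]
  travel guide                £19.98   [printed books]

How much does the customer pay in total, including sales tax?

Throat lozenges £4.94: over-the-counter medication → 0% + 0% county = 0% → £0.00
Allergy tablets £20.68: over-the-counter medication → 0% + 0% county = 0% → £0.00
Graphic novel £12.32: printed books → 10% + 0% county = 10% → £1.23
Ibuprofen (100 ct) £11.92: over-the-counter medication → 0% + 0% county = 0% → £0.00
Storage bin £33.62: everything else → 3.5% + 2% county = 5.5% → £1.85
Antacid chews £8.40: over-the-counter medication → 0% + 0% county = 0% → £0.00
AA batteries (8-pack) £9.61: everything else → 3.5% + 2% county = 5.5% → £0.53
Wall clock £37.81: everything else → 3.5% + 2% county = 5.5% → £2.08
Cold medicine £13.55: over-the-counter medication → 0% + 0% county = 0% → £0.00
Cough syrup £10.43: over-the-counter medication → 0% + 0% county = 0% → £0.00
Acetaminophen (200 ct) £9.10: over-the-counter medication → 0% + 0% county = 0% → £0.00
Travel guide £19.98: printed books → 10% + 0% county = 10% → £2.00
Subtotal = £192.36; tax = £7.69; total due = £200.05

£200.05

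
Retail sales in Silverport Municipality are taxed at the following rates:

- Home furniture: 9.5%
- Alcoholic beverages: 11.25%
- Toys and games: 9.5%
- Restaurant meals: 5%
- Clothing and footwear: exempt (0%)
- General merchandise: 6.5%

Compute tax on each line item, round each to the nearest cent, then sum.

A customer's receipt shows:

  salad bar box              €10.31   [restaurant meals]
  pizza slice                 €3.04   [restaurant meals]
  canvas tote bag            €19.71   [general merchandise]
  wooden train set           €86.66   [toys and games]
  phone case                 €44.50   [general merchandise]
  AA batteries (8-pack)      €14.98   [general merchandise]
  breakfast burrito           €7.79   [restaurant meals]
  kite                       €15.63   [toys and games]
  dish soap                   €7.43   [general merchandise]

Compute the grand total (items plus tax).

Salad bar box €10.31: restaurant meals → 5% → €0.52
Pizza slice €3.04: restaurant meals → 5% → €0.15
Canvas tote bag €19.71: general merchandise → 6.5% → €1.28
Wooden train set €86.66: toys and games → 9.5% → €8.23
Phone case €44.50: general merchandise → 6.5% → €2.89
AA batteries (8-pack) €14.98: general merchandise → 6.5% → €0.97
Breakfast burrito €7.79: restaurant meals → 5% → €0.39
Kite €15.63: toys and games → 9.5% → €1.48
Dish soap €7.43: general merchandise → 6.5% → €0.48
Subtotal = €210.05; tax = €16.39; total due = €226.44

€226.44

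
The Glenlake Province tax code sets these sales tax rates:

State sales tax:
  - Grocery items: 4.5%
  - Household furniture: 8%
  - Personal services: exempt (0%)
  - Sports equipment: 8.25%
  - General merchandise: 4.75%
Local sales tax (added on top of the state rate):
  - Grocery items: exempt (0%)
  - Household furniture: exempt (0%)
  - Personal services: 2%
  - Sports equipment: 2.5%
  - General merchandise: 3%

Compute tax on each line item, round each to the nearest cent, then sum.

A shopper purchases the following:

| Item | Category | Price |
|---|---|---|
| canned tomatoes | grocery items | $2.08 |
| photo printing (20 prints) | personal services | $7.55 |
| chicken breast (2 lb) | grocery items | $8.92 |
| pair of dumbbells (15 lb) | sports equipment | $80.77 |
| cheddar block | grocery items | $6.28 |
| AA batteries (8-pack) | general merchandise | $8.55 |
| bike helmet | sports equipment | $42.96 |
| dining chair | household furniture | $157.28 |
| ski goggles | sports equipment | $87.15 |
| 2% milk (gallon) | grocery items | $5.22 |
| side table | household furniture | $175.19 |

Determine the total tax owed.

Canned tomatoes $2.08: grocery items → 4.5% + 0% local = 4.5% → $0.09
Photo printing (20 prints) $7.55: personal services → 0% + 2% local = 2% → $0.15
Chicken breast (2 lb) $8.92: grocery items → 4.5% + 0% local = 4.5% → $0.40
Pair of dumbbells (15 lb) $80.77: sports equipment → 8.25% + 2.5% local = 10.75% → $8.68
Cheddar block $6.28: grocery items → 4.5% + 0% local = 4.5% → $0.28
AA batteries (8-pack) $8.55: general merchandise → 4.75% + 3% local = 7.75% → $0.66
Bike helmet $42.96: sports equipment → 8.25% + 2.5% local = 10.75% → $4.62
Dining chair $157.28: household furniture → 8% + 0% local = 8% → $12.58
Ski goggles $87.15: sports equipment → 8.25% + 2.5% local = 10.75% → $9.37
2% milk (gallon) $5.22: grocery items → 4.5% + 0% local = 4.5% → $0.23
Side table $175.19: household furniture → 8% + 0% local = 8% → $14.02
Total tax = $0.09 + $0.15 + $0.40 + $8.68 + $0.28 + $0.66 + $4.62 + $12.58 + $9.37 + $0.23 + $14.02 = $51.08

$51.08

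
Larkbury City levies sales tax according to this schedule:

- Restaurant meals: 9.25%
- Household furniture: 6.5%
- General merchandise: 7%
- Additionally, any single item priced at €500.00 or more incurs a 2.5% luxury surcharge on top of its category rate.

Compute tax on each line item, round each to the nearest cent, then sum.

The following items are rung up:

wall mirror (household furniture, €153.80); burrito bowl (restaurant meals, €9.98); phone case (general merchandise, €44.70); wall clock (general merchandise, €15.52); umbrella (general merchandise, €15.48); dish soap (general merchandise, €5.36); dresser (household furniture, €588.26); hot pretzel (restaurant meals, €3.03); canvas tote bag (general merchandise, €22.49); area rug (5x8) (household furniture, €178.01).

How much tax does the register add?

€82.96

Wall mirror €153.80: household furniture → 6.5% → €10.00
Burrito bowl €9.98: restaurant meals → 9.25% → €0.92
Phone case €44.70: general merchandise → 7% → €3.13
Wall clock €15.52: general merchandise → 7% → €1.09
Umbrella €15.48: general merchandise → 7% → €1.08
Dish soap €5.36: general merchandise → 7% → €0.38
Dresser €588.26: household furniture → 6.5% + 2.5% surcharge = 9% → €52.94
Hot pretzel €3.03: restaurant meals → 9.25% → €0.28
Canvas tote bag €22.49: general merchandise → 7% → €1.57
Area rug (5x8) €178.01: household furniture → 6.5% → €11.57
Total tax = €10.00 + €0.92 + €3.13 + €1.09 + €1.08 + €0.38 + €52.94 + €0.28 + €1.57 + €11.57 = €82.96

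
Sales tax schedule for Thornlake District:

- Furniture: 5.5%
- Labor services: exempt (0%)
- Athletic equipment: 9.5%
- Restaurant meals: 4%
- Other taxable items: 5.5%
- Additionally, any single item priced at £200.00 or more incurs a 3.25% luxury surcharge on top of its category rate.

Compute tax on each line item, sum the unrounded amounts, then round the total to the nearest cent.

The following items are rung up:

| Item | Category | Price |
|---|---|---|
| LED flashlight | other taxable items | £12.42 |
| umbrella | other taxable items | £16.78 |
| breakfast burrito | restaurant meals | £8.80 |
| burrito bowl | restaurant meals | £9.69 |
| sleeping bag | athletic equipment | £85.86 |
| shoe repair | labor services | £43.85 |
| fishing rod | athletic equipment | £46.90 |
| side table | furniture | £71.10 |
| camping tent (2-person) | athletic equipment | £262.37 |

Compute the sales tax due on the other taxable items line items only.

£1.61

LED flashlight £12.42: other taxable items → 5.5% → £0.6831
Umbrella £16.78: other taxable items → 5.5% → £0.9229
Tax on other taxable items: unrounded sum = £1.606 → £1.61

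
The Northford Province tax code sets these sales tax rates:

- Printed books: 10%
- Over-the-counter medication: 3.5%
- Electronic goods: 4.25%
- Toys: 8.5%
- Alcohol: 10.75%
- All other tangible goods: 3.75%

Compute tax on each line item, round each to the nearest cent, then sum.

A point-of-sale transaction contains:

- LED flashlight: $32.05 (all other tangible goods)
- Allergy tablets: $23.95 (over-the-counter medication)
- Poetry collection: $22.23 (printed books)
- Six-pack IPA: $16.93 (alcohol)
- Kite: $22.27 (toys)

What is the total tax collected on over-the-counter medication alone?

$0.84

Allergy tablets $23.95: over-the-counter medication → 3.5% → $0.84
Tax on over-the-counter medication = $0.84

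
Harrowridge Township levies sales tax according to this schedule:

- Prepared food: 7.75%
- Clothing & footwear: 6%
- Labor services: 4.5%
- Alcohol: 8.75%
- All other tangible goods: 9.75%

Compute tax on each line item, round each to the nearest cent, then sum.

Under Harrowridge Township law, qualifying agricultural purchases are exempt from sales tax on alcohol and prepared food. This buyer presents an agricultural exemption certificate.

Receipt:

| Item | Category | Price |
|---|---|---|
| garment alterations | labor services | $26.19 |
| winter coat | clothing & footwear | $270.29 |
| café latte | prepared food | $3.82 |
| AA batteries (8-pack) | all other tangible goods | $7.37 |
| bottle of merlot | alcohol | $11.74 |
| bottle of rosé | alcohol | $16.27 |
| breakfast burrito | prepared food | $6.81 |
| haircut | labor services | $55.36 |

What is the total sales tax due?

$20.61

Garment alterations $26.19: labor services → 4.5% → $1.18
Winter coat $270.29: clothing & footwear → 6% → $16.22
Café latte $3.82: prepared food, buyer-exempt → 0% → $0.00
AA batteries (8-pack) $7.37: all other tangible goods → 9.75% → $0.72
Bottle of merlot $11.74: alcohol, buyer-exempt → 0% → $0.00
Bottle of rosé $16.27: alcohol, buyer-exempt → 0% → $0.00
Breakfast burrito $6.81: prepared food, buyer-exempt → 0% → $0.00
Haircut $55.36: labor services → 4.5% → $2.49
Total tax = $1.18 + $16.22 + $0.72 + $2.49 = $20.61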